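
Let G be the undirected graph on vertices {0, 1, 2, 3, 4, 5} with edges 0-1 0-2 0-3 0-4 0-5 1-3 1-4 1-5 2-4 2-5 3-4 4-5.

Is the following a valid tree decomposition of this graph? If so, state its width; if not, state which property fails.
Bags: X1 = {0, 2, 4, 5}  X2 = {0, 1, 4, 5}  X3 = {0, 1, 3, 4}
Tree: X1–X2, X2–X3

Yes; width 3.

Every vertex of G appears in some bag (union = {0, 1, 2, 3, 4, 5}); every edge is covered by a bag; and for each vertex v the set of bags containing v is connected in the bag tree. The decomposition is therefore valid. The largest bag has 4 vertices, so the width is 3.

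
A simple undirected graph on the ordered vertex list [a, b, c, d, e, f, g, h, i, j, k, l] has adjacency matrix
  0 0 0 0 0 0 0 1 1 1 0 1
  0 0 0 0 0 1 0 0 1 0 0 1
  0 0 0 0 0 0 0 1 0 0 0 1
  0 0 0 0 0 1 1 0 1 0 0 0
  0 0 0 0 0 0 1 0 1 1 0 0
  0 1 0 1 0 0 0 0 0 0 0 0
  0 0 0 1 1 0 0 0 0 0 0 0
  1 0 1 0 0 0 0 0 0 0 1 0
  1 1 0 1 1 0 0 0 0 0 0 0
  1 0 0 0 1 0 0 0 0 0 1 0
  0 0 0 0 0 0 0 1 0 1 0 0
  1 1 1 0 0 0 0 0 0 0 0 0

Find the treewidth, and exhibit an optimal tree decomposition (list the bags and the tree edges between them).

Treewidth 3.
One such decomposition:
Bags: B1 = {c, h, j, k}  B2 = {a, c, h, j}  B3 = {a, c, j, l}  B4 = {a, e, j, l}  B5 = {a, e, i, l}  B6 = {b, e, i, l}  B7 = {b, e, g, i}  B8 = {b, d, g, i}  B9 = {b, d, f, g}
Tree: B1–B2, B2–B3, B3–B4, B4–B5, B5–B6, B6–B7, B7–B8, B8–B9

Every bag has size at most 4, so the width is 4 − 1 = 3 and tw(G) ≤ 3. For the lower bound: the 4 vertex sets {c,h,k}, {j}, {a}, {b,e,i,l} are disjoint, each induces a connected subgraph, and every pair is joined by at least one edge of G. Contracting each set to a single vertex therefore yields K_{4} as a minor, and since treewidth is minor-monotone, tw(G) ≥ tw(K_{4}) = 3. The upper and lower bounds meet at 3, so that is the treewidth.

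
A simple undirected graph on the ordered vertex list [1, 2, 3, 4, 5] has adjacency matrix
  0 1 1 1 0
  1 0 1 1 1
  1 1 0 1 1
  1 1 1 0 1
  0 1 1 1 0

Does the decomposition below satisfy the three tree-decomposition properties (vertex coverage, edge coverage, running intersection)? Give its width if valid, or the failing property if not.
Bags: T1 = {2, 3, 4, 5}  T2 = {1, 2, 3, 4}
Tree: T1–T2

Yes; width 3.

Checking the three conditions: (i) the bags cover all of {1, 2, 3, 4, 5}; (ii) for each edge, some bag contains both endpoints; (iii) the bags containing any fixed vertex form a subtree. All hold, so the decomposition is valid with width 4 − 1 = 3.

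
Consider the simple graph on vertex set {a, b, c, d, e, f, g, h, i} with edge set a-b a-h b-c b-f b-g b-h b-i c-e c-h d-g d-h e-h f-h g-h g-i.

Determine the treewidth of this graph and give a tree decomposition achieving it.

Every bag has size at most 3, so the width is 3 − 1 = 2 and tw(G) ≤ 2. On the other hand G contains the 3-clique {d, g, h}. A clique must lie in a single bag of any decomposition, so no decomposition can have width below 2. The upper and lower bounds meet at 2, so that is the treewidth.

Treewidth 2.
Bags: B1 = {d, g, h}  B2 = {b, g, h}  B3 = {b, f, h}  B4 = {b, c, h}  B5 = {a, b, h}  B6 = {c, e, h}  B7 = {b, g, i}
Tree: B1–B2, B2–B3, B2–B4, B3–B5, B4–B6, B2–B7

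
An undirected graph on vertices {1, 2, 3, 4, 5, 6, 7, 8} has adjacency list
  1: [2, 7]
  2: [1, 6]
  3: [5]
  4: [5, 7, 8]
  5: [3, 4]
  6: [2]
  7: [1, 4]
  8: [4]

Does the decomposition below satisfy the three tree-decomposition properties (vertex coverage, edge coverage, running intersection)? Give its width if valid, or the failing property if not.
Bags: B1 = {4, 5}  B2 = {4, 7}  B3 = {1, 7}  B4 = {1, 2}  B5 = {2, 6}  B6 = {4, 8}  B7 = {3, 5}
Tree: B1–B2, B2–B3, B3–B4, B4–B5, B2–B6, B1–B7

Yes; width 1.

Vertex coverage: the bags together contain {1, 2, 3, 4, 5, 6, 7, 8}, the full vertex set. Edge coverage: each edge of G has both endpoints in at least one bag. Running intersection: for every vertex, the bags containing it form a connected subtree. All three properties hold, so this is a valid tree decomposition of width max|bag| − 1 = 1, and hence tw(G) ≤ 1.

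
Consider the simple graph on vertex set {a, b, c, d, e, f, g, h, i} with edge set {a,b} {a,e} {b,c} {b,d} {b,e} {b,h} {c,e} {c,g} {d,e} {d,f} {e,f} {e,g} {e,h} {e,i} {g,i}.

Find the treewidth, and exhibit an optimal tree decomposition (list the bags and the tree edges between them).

Treewidth 2.
Bags: B1 = {b, c, e}  B2 = {b, d, e}  B3 = {c, e, g}  B4 = {b, e, h}  B5 = {e, g, i}  B6 = {a, b, e}  B7 = {d, e, f}
Tree: B1–B2, B1–B3, B2–B4, B3–B5, B4–B6, B2–B7

Each bag holds 3 vertices, so the decomposition has width 2, which upper-bounds the treewidth. Conversely, {c, e, g} is a clique of size 3, and the vertices of any clique must share a bag in every tree decomposition; so some bag has ≥ 3 vertices and tw(G) ≥ 2. Therefore the treewidth is 2.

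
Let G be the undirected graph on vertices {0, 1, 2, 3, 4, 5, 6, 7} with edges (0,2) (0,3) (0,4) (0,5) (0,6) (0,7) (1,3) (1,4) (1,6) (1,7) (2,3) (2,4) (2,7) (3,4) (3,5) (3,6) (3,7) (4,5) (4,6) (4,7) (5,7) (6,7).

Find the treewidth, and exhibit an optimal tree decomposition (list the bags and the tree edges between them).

Treewidth 4.
One such decomposition:
Bags: B1 = {0, 3, 4, 6, 7}  B2 = {0, 2, 3, 4, 7}  B3 = {1, 3, 4, 6, 7}  B4 = {0, 3, 4, 5, 7}
Tree: B1–B2, B1–B3, B1–B4

Each bag holds 5 vertices, so the decomposition has width 4, which upper-bounds the treewidth. Conversely, {0, 2, 3, 4, 7} is a clique of size 5, and the vertices of any clique must share a bag in every tree decomposition; so some bag has ≥ 5 vertices and tw(G) ≥ 4. Combining the bounds, tw(G) = 4.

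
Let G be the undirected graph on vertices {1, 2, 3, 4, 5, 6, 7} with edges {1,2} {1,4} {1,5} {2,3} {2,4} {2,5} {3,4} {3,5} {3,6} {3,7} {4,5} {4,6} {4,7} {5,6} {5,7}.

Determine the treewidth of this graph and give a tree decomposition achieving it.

Each bag holds 4 vertices, so the decomposition has width 3, which upper-bounds the treewidth. On the other hand G contains the 4-clique {1, 2, 4, 5}. A clique must lie in a single bag of any decomposition, so no decomposition can have width below 3. The upper and lower bounds meet at 3, so that is the treewidth.

Treewidth 3.
One optimal decomposition is:
Bags: B1 = {2, 3, 4, 5}  B2 = {3, 4, 5, 6}  B3 = {1, 2, 4, 5}  B4 = {3, 4, 5, 7}
Tree: B1–B2, B1–B3, B2–B4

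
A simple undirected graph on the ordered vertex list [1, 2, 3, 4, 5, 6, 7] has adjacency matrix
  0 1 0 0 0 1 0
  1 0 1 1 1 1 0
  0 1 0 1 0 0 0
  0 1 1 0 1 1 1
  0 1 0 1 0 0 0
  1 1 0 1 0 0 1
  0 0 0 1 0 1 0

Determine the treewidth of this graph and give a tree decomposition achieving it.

Every bag has size at most 3, so the width is 3 − 1 = 2 and tw(G) ≤ 2. Conversely, {1, 2, 6} is a clique of size 3, and the vertices of any clique must share a bag in every tree decomposition; so some bag has ≥ 3 vertices and tw(G) ≥ 2. Hence tw(G) = 2 exactly.

Treewidth 2.
Bags: B1 = {2, 4, 6}  B2 = {2, 3, 4}  B3 = {1, 2, 6}  B4 = {2, 4, 5}  B5 = {4, 6, 7}
Tree: B1–B2, B1–B3, B1–B4, B1–B5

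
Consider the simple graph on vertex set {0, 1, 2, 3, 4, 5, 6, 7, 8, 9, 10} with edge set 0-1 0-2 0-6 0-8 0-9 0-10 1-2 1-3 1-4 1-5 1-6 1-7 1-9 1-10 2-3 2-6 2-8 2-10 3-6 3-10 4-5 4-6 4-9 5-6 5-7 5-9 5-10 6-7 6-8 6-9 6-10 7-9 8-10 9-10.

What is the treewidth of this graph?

A width-4 tree decomposition is:
Bags: B1 = {0, 1, 6, 9, 10}  B2 = {1, 5, 6, 9, 10}  B3 = {0, 1, 2, 6, 10}  B4 = {0, 2, 6, 8, 10}  B5 = {1, 2, 3, 6, 10}  B6 = {1, 5, 6, 7, 9}  B7 = {1, 4, 5, 6, 9}
Tree: B1–B2, B1–B3, B3–B4, B3–B5, B2–B6, B2–B7
Every bag has size at most 5, so the width is 5 − 1 = 4 and tw(G) ≤ 4. On the other hand G contains the 5-clique {0, 2, 6, 8, 10}. A clique must lie in a single bag of any decomposition, so no decomposition can have width below 4. The upper and lower bounds meet at 4, so that is the treewidth.

4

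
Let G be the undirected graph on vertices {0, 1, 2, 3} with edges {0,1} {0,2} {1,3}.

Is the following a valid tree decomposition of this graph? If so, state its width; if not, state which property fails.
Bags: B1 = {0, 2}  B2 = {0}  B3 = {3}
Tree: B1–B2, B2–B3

A tree decomposition must satisfy three properties: every vertex lies in some bag; for every edge, both endpoints lie together in some bag; and for every vertex, the bags containing it form a connected subtree. Here vertex 1 appears in no bag, so the decomposition is invalid.

No — vertex 1 appears in no bag.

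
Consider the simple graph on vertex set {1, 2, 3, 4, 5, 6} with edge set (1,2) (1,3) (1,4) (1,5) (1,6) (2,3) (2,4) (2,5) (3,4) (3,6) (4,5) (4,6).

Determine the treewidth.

A width-3 tree decomposition is:
Bags: B1 = {1, 2, 3, 4}  B2 = {1, 2, 4, 5}  B3 = {1, 3, 4, 6}
Tree: B1–B2, B1–B3
The largest bag has 4 vertices, giving width 3; this decomposition certifies tw(G) ≤ 3. For the lower bound, the 4 vertices {1, 2, 3, 4} are pairwise adjacent, and any tree decomposition puts a clique entirely inside one bag — forcing width ≥ 3. Therefore the treewidth is 3.

3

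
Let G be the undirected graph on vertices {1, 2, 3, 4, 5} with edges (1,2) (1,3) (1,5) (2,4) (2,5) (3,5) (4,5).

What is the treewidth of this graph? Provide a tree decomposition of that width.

The largest bag has 3 vertices, giving width 2; this decomposition certifies tw(G) ≤ 2. Conversely, {1, 2, 5} is a clique of size 3, and the vertices of any clique must share a bag in every tree decomposition; so some bag has ≥ 3 vertices and tw(G) ≥ 2. Combining the bounds, tw(G) = 2.

Treewidth 2.
One optimal decomposition is:
Bags: B1 = {1, 2, 5}  B2 = {1, 3, 5}  B3 = {2, 4, 5}
Tree: B1–B2, B1–B3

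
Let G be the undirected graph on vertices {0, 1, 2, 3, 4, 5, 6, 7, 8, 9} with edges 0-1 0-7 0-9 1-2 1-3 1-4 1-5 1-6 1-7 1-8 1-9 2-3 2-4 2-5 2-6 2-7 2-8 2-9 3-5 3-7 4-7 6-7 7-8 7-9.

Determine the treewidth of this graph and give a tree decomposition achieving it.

Treewidth 3.
Bags: B1 = {1, 2, 7, 9}  B2 = {1, 2, 3, 7}  B3 = {1, 2, 3, 5}  B4 = {1, 2, 6, 7}  B5 = {1, 2, 4, 7}  B6 = {0, 1, 7, 9}  B7 = {1, 2, 7, 8}
Tree: B1–B2, B2–B3, B1–B4, B4–B5, B1–B6, B1–B7

The largest bag has 4 vertices, giving width 3; this decomposition certifies tw(G) ≤ 3. On the other hand G contains the 4-clique {0, 1, 7, 9}. A clique must lie in a single bag of any decomposition, so no decomposition can have width below 3. Therefore the treewidth is 3.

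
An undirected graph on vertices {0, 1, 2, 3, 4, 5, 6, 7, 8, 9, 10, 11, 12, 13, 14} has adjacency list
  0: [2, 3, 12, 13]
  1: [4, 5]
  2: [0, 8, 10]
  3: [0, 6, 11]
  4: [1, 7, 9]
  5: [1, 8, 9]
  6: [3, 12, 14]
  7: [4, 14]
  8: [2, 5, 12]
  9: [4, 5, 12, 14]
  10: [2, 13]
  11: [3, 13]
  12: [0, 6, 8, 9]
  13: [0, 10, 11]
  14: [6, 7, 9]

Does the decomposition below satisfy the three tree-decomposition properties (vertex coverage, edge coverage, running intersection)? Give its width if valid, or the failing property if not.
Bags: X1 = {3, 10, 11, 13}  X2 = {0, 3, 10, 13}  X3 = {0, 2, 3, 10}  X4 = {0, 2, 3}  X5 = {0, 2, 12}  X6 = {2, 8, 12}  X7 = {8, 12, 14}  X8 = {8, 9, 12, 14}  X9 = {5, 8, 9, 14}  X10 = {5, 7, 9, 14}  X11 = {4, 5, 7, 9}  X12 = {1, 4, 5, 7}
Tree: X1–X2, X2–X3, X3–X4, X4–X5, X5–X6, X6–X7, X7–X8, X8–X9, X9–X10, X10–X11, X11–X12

A tree decomposition must satisfy three properties: every vertex lies in some bag; for every edge, both endpoints lie together in some bag; and for every vertex, the bags containing it form a connected subtree. Here vertex 6 appears in no bag, so the decomposition is invalid.

No — vertex 6 appears in no bag.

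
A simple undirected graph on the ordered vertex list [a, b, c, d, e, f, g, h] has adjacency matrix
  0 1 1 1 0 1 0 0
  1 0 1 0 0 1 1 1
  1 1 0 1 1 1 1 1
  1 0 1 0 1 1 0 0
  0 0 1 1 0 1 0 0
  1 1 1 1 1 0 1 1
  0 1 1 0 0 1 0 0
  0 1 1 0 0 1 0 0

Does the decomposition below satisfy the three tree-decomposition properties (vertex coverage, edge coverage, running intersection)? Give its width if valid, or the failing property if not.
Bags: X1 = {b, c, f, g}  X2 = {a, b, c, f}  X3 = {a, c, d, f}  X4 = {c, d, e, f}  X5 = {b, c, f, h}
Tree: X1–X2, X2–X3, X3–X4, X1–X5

Yes; width 3.

Checking the three conditions: (i) the bags cover all of {a, b, c, d, e, f, g, h}; (ii) for each edge, some bag contains both endpoints; (iii) the bags containing any fixed vertex form a subtree. All hold, so the decomposition is valid with width 4 − 1 = 3.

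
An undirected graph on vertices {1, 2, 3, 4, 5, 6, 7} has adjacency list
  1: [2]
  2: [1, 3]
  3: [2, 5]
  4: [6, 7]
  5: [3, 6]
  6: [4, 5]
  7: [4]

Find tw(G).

1

A width-1 tree decomposition is:
Bags: B1 = {4, 7}  B2 = {4, 6}  B3 = {5, 6}  B4 = {3, 5}  B5 = {2, 3}  B6 = {1, 2}
Tree: B1–B2, B2–B3, B3–B4, B4–B5, B5–B6
Each bag holds 2 vertices, so the decomposition has width 1, which upper-bounds the treewidth. Since G has at least one edge (e.g. 7–4), it is not an edgeless graph, so tw(G) ≥ 1. Hence tw(G) = 1 exactly.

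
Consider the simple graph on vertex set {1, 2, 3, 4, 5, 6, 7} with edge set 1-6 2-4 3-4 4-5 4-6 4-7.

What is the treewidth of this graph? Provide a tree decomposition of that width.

The largest bag has 2 vertices, giving width 1; this decomposition certifies tw(G) ≤ 1. Any graph with an edge has treewidth ≥ 1, and G has the edge 7–4. Therefore the treewidth is 1.

Treewidth 1.
Bags: B1 = {4, 7}  B2 = {4, 6}  B3 = {1, 6}  B4 = {4, 5}  B5 = {2, 4}  B6 = {3, 4}
Tree: B1–B2, B2–B3, B1–B4, B4–B5, B4–B6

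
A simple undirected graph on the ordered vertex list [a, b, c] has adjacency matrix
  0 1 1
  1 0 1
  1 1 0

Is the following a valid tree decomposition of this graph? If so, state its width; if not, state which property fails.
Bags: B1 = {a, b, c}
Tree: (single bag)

Yes; width 2.

Vertex coverage: the bags together contain {a, b, c}, the full vertex set. Edge coverage: each edge of G has both endpoints in at least one bag. Running intersection: for every vertex, the bags containing it form a connected subtree. All three properties hold, so this is a valid tree decomposition of width max|bag| − 1 = 2, and hence tw(G) ≤ 2.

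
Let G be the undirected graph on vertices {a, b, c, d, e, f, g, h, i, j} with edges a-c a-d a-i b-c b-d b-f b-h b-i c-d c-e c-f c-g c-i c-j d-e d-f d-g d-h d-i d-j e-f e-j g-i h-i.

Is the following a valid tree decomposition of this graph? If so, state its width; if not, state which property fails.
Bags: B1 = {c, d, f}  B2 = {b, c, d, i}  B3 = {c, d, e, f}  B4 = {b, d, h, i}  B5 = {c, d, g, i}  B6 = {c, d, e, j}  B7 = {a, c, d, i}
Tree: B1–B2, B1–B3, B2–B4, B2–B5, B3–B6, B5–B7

No — edge (b,f) lies in no bag.

A tree decomposition must satisfy three properties: every vertex lies in some bag; for every edge, both endpoints lie together in some bag; and for every vertex, the bags containing it form a connected subtree. Here edge (b,f) lies in no bag, so the decomposition is invalid.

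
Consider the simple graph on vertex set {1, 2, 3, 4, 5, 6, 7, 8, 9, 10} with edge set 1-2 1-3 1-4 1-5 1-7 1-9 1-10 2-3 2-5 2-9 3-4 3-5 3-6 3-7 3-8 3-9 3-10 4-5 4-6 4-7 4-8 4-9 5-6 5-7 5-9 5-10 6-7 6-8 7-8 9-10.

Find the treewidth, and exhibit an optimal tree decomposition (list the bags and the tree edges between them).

The largest bag has 5 vertices, giving width 4; this decomposition certifies tw(G) ≤ 4. On the other hand G contains the 5-clique {3, 4, 6, 7, 8}. A clique must lie in a single bag of any decomposition, so no decomposition can have width below 4. Hence tw(G) = 4 exactly.

Treewidth 4.
Bags: B1 = {1, 3, 5, 9, 10}  B2 = {1, 2, 3, 5, 9}  B3 = {1, 3, 4, 5, 9}  B4 = {1, 3, 4, 5, 7}  B5 = {3, 4, 5, 6, 7}  B6 = {3, 4, 6, 7, 8}
Tree: B1–B2, B1–B3, B3–B4, B4–B5, B5–B6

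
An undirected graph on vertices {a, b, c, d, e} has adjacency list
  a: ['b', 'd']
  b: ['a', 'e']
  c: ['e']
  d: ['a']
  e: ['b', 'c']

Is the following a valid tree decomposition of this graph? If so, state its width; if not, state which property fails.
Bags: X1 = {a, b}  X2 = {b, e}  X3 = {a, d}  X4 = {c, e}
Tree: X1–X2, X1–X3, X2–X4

Every vertex of G appears in some bag (union = {a, b, c, d, e}); every edge is covered by a bag; and for each vertex v the set of bags containing v is connected in the bag tree. The decomposition is therefore valid. The largest bag has 2 vertices, so the width is 1.

Yes; width 1.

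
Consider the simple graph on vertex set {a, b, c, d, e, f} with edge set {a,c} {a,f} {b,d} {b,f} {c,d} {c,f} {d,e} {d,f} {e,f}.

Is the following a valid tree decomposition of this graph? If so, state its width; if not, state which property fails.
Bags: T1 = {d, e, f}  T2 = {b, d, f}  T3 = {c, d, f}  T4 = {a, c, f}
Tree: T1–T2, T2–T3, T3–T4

Yes; width 2.

Checking the three conditions: (i) the bags cover all of {a, b, c, d, e, f}; (ii) for each edge, some bag contains both endpoints; (iii) the bags containing any fixed vertex form a subtree. All hold, so the decomposition is valid with width 3 − 1 = 2.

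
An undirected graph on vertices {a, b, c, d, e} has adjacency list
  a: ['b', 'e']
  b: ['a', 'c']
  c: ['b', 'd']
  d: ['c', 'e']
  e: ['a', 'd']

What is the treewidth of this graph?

A width-2 tree decomposition is:
Bags: B1 = {a, b, e}  B2 = {b, c, e}  B3 = {c, d, e}
Tree: B1–B2, B2–B3
Each bag holds 3 vertices, so the decomposition has width 2, which upper-bounds the treewidth. Since e–a–b–c–d–e is a cycle in G, G is not acyclic. Forests are exactly the graphs of treewidth ≤ 1, so tw(G) ≥ 2. The upper and lower bounds meet at 2, so that is the treewidth.

2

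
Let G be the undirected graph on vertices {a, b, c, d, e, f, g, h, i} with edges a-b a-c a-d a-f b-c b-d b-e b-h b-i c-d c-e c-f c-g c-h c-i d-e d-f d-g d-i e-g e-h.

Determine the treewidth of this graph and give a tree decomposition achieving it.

Every bag has size at most 4, so the width is 4 − 1 = 3 and tw(G) ≤ 3. For the lower bound, the 4 vertices {c, d, e, g} are pairwise adjacent, and any tree decomposition puts a clique entirely inside one bag — forcing width ≥ 3. Combining the bounds, tw(G) = 3.

Treewidth 3.
One optimal decomposition is:
Bags: B1 = {b, c, d, e}  B2 = {b, c, d, i}  B3 = {b, c, e, h}  B4 = {c, d, e, g}  B5 = {a, b, c, d}  B6 = {a, c, d, f}
Tree: B1–B2, B1–B3, B1–B4, B2–B5, B5–B6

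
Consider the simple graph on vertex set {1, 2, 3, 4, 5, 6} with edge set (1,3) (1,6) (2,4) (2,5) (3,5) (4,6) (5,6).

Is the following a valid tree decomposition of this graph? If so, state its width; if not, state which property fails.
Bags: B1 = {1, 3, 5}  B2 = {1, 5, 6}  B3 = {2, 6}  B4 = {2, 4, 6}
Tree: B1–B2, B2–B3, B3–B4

No — edge (5,2) lies in no bag.

A tree decomposition must satisfy three properties: every vertex lies in some bag; for every edge, both endpoints lie together in some bag; and for every vertex, the bags containing it form a connected subtree. Here edge (5,2) lies in no bag, so the decomposition is invalid.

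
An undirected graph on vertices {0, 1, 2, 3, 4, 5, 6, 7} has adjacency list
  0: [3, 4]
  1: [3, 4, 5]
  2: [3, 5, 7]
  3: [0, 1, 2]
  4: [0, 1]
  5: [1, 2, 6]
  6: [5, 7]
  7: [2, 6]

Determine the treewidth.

A width-2 tree decomposition is:
Bags: B1 = {5, 6, 7}  B2 = {2, 5, 7}  B3 = {1, 2, 5}  B4 = {1, 2, 3}  B5 = {1, 3, 4}  B6 = {0, 3, 4}
Tree: B1–B2, B2–B3, B3–B4, B4–B5, B5–B6
Every bag has size at most 3, so the width is 3 − 1 = 2 and tw(G) ≤ 2. Since 6–7–2–5–6 is a cycle in G, G is not acyclic. Forests are exactly the graphs of treewidth ≤ 1, so tw(G) ≥ 2. Combining the bounds, tw(G) = 2.

2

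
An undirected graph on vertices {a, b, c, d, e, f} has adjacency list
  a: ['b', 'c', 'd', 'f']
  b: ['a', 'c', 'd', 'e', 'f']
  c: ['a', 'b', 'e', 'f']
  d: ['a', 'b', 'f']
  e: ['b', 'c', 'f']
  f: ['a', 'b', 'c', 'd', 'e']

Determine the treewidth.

A width-3 tree decomposition is:
Bags: B1 = {b, c, e, f}  B2 = {a, b, c, f}  B3 = {a, b, d, f}
Tree: B1–B2, B2–B3
The largest bag has 4 vertices, giving width 3; this decomposition certifies tw(G) ≤ 3. Conversely, {a, b, d, f} is a clique of size 4, and the vertices of any clique must share a bag in every tree decomposition; so some bag has ≥ 4 vertices and tw(G) ≥ 3. The upper and lower bounds meet at 3, so that is the treewidth.

3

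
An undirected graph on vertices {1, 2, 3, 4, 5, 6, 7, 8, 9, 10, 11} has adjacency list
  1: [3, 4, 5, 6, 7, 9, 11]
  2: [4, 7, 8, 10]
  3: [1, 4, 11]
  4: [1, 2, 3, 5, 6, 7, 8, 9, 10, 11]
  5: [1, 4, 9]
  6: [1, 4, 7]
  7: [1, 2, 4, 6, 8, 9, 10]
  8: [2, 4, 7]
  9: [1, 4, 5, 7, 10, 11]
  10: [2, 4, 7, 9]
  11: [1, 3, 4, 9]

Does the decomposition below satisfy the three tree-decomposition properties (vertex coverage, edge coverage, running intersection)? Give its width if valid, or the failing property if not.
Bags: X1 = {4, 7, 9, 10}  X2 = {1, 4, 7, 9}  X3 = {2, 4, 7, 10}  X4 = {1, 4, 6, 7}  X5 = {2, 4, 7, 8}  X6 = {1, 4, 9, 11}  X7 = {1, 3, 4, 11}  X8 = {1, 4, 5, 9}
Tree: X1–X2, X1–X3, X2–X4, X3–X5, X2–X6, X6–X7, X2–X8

Yes; width 3.

Every vertex of G appears in some bag (union = {1, 2, 3, 4, 5, 6, 7, 8, 9, 10, 11}); every edge is covered by a bag; and for each vertex v the set of bags containing v is connected in the bag tree. The decomposition is therefore valid. The largest bag has 4 vertices, so the width is 3.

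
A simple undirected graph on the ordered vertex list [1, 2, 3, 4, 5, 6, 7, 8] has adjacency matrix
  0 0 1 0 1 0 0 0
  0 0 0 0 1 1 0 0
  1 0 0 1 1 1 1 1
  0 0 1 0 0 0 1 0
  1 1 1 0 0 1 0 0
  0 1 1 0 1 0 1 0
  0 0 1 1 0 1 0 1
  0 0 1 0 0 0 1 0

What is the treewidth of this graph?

2

A width-2 tree decomposition is:
Bags: B1 = {3, 5, 6}  B2 = {3, 6, 7}  B3 = {1, 3, 5}  B4 = {3, 7, 8}  B5 = {3, 4, 7}  B6 = {2, 5, 6}
Tree: B1–B2, B1–B3, B2–B4, B4–B5, B1–B6
Every bag has size at most 3, so the width is 3 − 1 = 2 and tw(G) ≤ 2. For the lower bound, the 3 vertices {2, 5, 6} are pairwise adjacent, and any tree decomposition puts a clique entirely inside one bag — forcing width ≥ 2. Combining the bounds, tw(G) = 2.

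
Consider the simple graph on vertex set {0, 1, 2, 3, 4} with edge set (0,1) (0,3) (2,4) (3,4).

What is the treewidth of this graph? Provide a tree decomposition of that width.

Every bag has size at most 2, so the width is 2 − 1 = 1 and tw(G) ≤ 1. Any graph with an edge has treewidth ≥ 1, and G has the edge 2–4. Therefore the treewidth is 1.

Treewidth 1.
One optimal decomposition is:
Bags: B1 = {2, 4}  B2 = {3, 4}  B3 = {0, 3}  B4 = {0, 1}
Tree: B1–B2, B2–B3, B3–B4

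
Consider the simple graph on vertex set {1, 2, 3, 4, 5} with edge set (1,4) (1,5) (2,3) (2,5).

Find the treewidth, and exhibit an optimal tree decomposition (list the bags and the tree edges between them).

Every bag has size at most 2, so the width is 2 − 1 = 1 and tw(G) ≤ 1. Since G has at least one edge (e.g. 4–1), it is not an edgeless graph, so tw(G) ≥ 1. Hence tw(G) = 1 exactly.

Treewidth 1.
Bags: B1 = {1, 4}  B2 = {1, 5}  B3 = {2, 5}  B4 = {2, 3}
Tree: B1–B2, B2–B3, B3–B4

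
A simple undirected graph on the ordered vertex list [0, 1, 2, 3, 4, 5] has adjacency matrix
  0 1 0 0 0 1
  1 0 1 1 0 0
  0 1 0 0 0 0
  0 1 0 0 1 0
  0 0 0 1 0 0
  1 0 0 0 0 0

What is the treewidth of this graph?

A width-1 tree decomposition is:
Bags: B1 = {0, 1}  B2 = {1, 2}  B3 = {1, 3}  B4 = {0, 5}  B5 = {3, 4}
Tree: B1–B2, B1–B3, B1–B4, B3–B5
Every bag has size at most 2, so the width is 2 − 1 = 1 and tw(G) ≤ 1. Since G has at least one edge (e.g. 1–0), it is not an edgeless graph, so tw(G) ≥ 1. Therefore the treewidth is 1.

1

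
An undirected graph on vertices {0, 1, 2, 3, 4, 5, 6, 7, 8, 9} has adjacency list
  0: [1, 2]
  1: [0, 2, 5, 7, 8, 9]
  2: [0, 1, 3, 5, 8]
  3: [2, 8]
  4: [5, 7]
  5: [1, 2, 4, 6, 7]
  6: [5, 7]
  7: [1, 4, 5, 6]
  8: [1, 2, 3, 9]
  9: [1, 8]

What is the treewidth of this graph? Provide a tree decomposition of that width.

The largest bag has 3 vertices, giving width 2; this decomposition certifies tw(G) ≤ 2. Conversely, {1, 8, 9} is a clique of size 3, and the vertices of any clique must share a bag in every tree decomposition; so some bag has ≥ 3 vertices and tw(G) ≥ 2. Therefore the treewidth is 2.

Treewidth 2.
One such decomposition:
Bags: B1 = {1, 2, 5}  B2 = {1, 5, 7}  B3 = {1, 2, 8}  B4 = {2, 3, 8}  B5 = {1, 8, 9}  B6 = {0, 1, 2}  B7 = {5, 6, 7}  B8 = {4, 5, 7}
Tree: B1–B2, B1–B3, B3–B4, B3–B5, B1–B6, B2–B7, B7–B8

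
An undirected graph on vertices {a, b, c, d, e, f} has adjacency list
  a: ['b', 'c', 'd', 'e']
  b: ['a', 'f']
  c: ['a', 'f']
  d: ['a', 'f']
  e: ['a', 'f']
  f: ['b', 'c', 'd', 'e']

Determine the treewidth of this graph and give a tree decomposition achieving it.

Treewidth 2.
Bags: B1 = {a, d, f}  B2 = {a, e, f}  B3 = {a, b, f}  B4 = {a, c, f}
Tree: B1–B2, B2–B3, B3–B4

Every bag has size at most 3, so the width is 3 − 1 = 2 and tw(G) ≤ 2. Since a–d–f–e–a is a cycle in G, G is not acyclic. Forests are exactly the graphs of treewidth ≤ 1, so tw(G) ≥ 2. Therefore the treewidth is 2.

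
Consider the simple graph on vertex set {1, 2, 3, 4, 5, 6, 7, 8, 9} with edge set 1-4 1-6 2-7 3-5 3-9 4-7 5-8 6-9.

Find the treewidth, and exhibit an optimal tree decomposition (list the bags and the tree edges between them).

Treewidth 1.
Bags: B1 = {5, 8}  B2 = {3, 5}  B3 = {3, 9}  B4 = {6, 9}  B5 = {1, 6}  B6 = {1, 4}  B7 = {4, 7}  B8 = {2, 7}
Tree: B1–B2, B2–B3, B3–B4, B4–B5, B5–B6, B6–B7, B7–B8

Each bag holds 2 vertices, so the decomposition has width 1, which upper-bounds the treewidth. Any graph with an edge has treewidth ≥ 1, and G has the edge 8–5. Therefore the treewidth is 1.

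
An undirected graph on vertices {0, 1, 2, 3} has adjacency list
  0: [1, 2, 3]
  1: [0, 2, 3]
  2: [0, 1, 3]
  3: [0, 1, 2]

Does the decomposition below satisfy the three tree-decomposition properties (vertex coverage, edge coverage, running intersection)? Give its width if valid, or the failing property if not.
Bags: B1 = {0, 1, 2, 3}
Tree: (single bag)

Every vertex of G appears in some bag (union = {0, 1, 2, 3}); every edge is covered by a bag; and for each vertex v the set of bags containing v is connected in the bag tree. The decomposition is therefore valid. The largest bag has 4 vertices, so the width is 3.

Yes; width 3.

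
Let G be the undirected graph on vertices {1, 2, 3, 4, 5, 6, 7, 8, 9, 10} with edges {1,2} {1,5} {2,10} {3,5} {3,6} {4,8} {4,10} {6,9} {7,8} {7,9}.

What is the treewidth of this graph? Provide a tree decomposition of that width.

Treewidth 2.
One such decomposition:
Bags: B1 = {1, 3, 5}  B2 = {1, 3, 6}  B3 = {1, 6, 9}  B4 = {1, 7, 9}  B5 = {1, 7, 8}  B6 = {1, 4, 8}  B7 = {1, 4, 10}  B8 = {1, 2, 10}
Tree: B1–B2, B2–B3, B3–B4, B4–B5, B5–B6, B6–B7, B7–B8

Every bag has size at most 3, so the width is 3 − 1 = 2 and tw(G) ≤ 2. Since 1–5–3–6–9–7–8–4–10–2–1 is a cycle in G, G is not acyclic. Forests are exactly the graphs of treewidth ≤ 1, so tw(G) ≥ 2. Therefore the treewidth is 2.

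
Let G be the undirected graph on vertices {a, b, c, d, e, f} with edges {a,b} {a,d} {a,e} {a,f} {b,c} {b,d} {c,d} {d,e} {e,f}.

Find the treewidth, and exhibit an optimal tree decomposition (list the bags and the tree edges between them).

Treewidth 2.
Bags: B1 = {a, d, e}  B2 = {a, b, d}  B3 = {b, c, d}  B4 = {a, e, f}
Tree: B1–B2, B2–B3, B1–B4

The largest bag has 3 vertices, giving width 2; this decomposition certifies tw(G) ≤ 2. For the lower bound, the 3 vertices {b, c, d} are pairwise adjacent, and any tree decomposition puts a clique entirely inside one bag — forcing width ≥ 2. Therefore the treewidth is 2.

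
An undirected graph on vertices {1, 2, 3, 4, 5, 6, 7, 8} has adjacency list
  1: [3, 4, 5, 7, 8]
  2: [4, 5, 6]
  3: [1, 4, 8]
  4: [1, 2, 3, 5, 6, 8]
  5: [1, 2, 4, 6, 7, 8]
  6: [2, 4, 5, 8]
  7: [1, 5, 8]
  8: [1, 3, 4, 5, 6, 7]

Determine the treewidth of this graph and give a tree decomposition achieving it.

Treewidth 3.
One optimal decomposition is:
Bags: B1 = {1, 5, 7, 8}  B2 = {1, 4, 5, 8}  B3 = {4, 5, 6, 8}  B4 = {2, 4, 5, 6}  B5 = {1, 3, 4, 8}
Tree: B1–B2, B2–B3, B3–B4, B2–B5

Each bag holds 4 vertices, so the decomposition has width 3, which upper-bounds the treewidth. For the lower bound, the 4 vertices {1, 3, 4, 8} are pairwise adjacent, and any tree decomposition puts a clique entirely inside one bag — forcing width ≥ 3. Combining the bounds, tw(G) = 3.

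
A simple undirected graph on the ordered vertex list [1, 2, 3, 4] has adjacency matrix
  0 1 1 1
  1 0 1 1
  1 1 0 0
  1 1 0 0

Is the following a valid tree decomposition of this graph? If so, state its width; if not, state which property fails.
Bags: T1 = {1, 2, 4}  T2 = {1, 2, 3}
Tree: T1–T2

Yes; width 2.

Every vertex of G appears in some bag (union = {1, 2, 3, 4}); every edge is covered by a bag; and for each vertex v the set of bags containing v is connected in the bag tree. The decomposition is therefore valid. The largest bag has 3 vertices, so the width is 2.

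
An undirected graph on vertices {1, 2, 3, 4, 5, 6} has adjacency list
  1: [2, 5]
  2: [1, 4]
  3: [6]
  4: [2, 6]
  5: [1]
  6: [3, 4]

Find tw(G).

1

A width-1 tree decomposition is:
Bags: B1 = {2, 4}  B2 = {1, 2}  B3 = {4, 6}  B4 = {1, 5}  B5 = {3, 6}
Tree: B1–B2, B1–B3, B2–B4, B3–B5
Each bag holds 2 vertices, so the decomposition has width 1, which upper-bounds the treewidth. Since G has at least one edge (e.g. 4–2), it is not an edgeless graph, so tw(G) ≥ 1. The upper and lower bounds meet at 1, so that is the treewidth.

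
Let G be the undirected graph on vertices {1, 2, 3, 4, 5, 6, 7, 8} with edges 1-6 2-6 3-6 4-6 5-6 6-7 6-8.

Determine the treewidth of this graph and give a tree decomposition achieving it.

Treewidth 1.
One such decomposition:
Bags: B1 = {2, 6}  B2 = {5, 6}  B3 = {3, 6}  B4 = {6, 7}  B5 = {6, 8}  B6 = {4, 6}  B7 = {1, 6}
Tree: B1–B2, B2–B3, B2–B4, B2–B5, B4–B6, B3–B7

The largest bag has 2 vertices, giving width 1; this decomposition certifies tw(G) ≤ 1. G has an edge, so its treewidth is at least 1. The upper and lower bounds meet at 1, so that is the treewidth.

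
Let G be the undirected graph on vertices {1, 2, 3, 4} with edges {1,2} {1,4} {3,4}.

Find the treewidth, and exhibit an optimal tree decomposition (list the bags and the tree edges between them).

Every bag has size at most 2, so the width is 2 − 1 = 1 and tw(G) ≤ 1. Any graph with an edge has treewidth ≥ 1, and G has the edge 1–4. Hence tw(G) = 1 exactly.

Treewidth 1.
One such decomposition:
Bags: B1 = {1, 4}  B2 = {3, 4}  B3 = {1, 2}
Tree: B1–B2, B1–B3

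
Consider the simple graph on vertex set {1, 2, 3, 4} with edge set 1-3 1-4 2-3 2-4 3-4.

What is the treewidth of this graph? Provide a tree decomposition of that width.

Each bag holds 3 vertices, so the decomposition has width 2, which upper-bounds the treewidth. On the other hand G contains the 3-clique {1, 3, 4}. A clique must lie in a single bag of any decomposition, so no decomposition can have width below 2. Therefore the treewidth is 2.

Treewidth 2.
One such decomposition:
Bags: B1 = {2, 3, 4}  B2 = {1, 3, 4}
Tree: B1–B2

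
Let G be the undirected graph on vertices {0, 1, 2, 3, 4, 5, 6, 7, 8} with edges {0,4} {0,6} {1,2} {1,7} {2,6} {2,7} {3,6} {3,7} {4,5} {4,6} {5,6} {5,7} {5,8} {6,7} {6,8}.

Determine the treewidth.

A width-2 tree decomposition is:
Bags: B1 = {2, 6, 7}  B2 = {3, 6, 7}  B3 = {1, 2, 7}  B4 = {5, 6, 7}  B5 = {4, 5, 6}  B6 = {0, 4, 6}  B7 = {5, 6, 8}
Tree: B1–B2, B1–B3, B1–B4, B4–B5, B5–B6, B4–B7
Each bag holds 3 vertices, so the decomposition has width 2, which upper-bounds the treewidth. Conversely, {1, 2, 7} is a clique of size 3, and the vertices of any clique must share a bag in every tree decomposition; so some bag has ≥ 3 vertices and tw(G) ≥ 2. Hence tw(G) = 2 exactly.

2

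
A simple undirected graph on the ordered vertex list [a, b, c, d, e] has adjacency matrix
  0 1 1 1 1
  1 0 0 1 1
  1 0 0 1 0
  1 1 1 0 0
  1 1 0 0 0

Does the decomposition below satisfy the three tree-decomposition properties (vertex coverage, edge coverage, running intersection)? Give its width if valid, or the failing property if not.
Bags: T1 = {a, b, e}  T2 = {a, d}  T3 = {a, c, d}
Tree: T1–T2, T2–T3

A tree decomposition must satisfy three properties: every vertex lies in some bag; for every edge, both endpoints lie together in some bag; and for every vertex, the bags containing it form a connected subtree. Here edge (b,d) lies in no bag, so the decomposition is invalid.

No — edge (b,d) lies in no bag.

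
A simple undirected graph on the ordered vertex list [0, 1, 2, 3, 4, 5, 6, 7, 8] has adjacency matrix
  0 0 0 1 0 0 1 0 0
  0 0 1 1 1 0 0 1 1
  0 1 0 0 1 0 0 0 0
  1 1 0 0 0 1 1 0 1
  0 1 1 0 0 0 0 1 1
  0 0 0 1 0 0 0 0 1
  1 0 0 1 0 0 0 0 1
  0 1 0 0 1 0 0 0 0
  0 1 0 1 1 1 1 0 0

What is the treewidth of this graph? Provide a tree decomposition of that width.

Treewidth 2.
One such decomposition:
Bags: B1 = {1, 3, 8}  B2 = {3, 6, 8}  B3 = {1, 4, 8}  B4 = {1, 4, 7}  B5 = {1, 2, 4}  B6 = {0, 3, 6}  B7 = {3, 5, 8}
Tree: B1–B2, B1–B3, B3–B4, B3–B5, B2–B6, B1–B7

The largest bag has 3 vertices, giving width 2; this decomposition certifies tw(G) ≤ 2. Conversely, {0, 3, 6} is a clique of size 3, and the vertices of any clique must share a bag in every tree decomposition; so some bag has ≥ 3 vertices and tw(G) ≥ 2. Hence tw(G) = 2 exactly.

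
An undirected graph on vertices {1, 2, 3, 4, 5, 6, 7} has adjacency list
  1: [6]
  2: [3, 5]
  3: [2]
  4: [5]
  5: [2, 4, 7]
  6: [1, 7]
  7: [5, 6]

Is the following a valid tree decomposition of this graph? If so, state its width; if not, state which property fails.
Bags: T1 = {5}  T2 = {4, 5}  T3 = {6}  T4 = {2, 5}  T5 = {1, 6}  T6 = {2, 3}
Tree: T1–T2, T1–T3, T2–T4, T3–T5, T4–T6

No — vertex 7 appears in no bag.

A tree decomposition must satisfy three properties: every vertex lies in some bag; for every edge, both endpoints lie together in some bag; and for every vertex, the bags containing it form a connected subtree. Here vertex 7 appears in no bag, so the decomposition is invalid.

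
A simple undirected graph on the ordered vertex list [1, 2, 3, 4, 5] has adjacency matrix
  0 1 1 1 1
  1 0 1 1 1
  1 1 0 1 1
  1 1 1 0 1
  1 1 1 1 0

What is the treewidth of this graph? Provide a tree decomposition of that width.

With just one bag of size 5, the width is 5 − 1 = 4, so tw(G) ≤ 4. Conversely, {1, 2, 3, 4, 5} is a clique of size 5, and the vertices of any clique must share a bag in every tree decomposition; so some bag has ≥ 5 vertices and tw(G) ≥ 4. Therefore the treewidth is 4.

Treewidth 4.
Bags: B1 = {1, 2, 3, 4, 5}
Tree: (single bag)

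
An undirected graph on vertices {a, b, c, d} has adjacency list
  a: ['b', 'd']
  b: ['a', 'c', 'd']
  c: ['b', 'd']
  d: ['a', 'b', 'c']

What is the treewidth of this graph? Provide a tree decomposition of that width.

Treewidth 2.
Bags: B1 = {a, b, d}  B2 = {b, c, d}
Tree: B1–B2

The largest bag has 3 vertices, giving width 2; this decomposition certifies tw(G) ≤ 2. Conversely, {b, c, d} is a clique of size 3, and the vertices of any clique must share a bag in every tree decomposition; so some bag has ≥ 3 vertices and tw(G) ≥ 2. The upper and lower bounds meet at 2, so that is the treewidth.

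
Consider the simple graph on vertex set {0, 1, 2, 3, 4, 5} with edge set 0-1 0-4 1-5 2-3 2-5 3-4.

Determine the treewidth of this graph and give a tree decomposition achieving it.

Treewidth 2.
One optimal decomposition is:
Bags: B1 = {0, 3, 4}  B2 = {0, 2, 3}  B3 = {0, 2, 5}  B4 = {0, 1, 5}
Tree: B1–B2, B2–B3, B3–B4

Each bag holds 3 vertices, so the decomposition has width 2, which upper-bounds the treewidth. Since 0–4–3–2–5–1–0 is a cycle in G, G is not acyclic. Forests are exactly the graphs of treewidth ≤ 1, so tw(G) ≥ 2. Therefore the treewidth is 2.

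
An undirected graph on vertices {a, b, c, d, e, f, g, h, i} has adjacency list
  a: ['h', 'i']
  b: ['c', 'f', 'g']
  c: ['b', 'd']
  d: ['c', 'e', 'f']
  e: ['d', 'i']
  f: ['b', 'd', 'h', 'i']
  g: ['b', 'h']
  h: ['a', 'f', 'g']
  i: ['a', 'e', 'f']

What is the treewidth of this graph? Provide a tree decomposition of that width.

The largest bag has 4 vertices, giving width 3; this decomposition certifies tw(G) ≤ 3. For the lower bound: the 4 vertex sets {a,e,i}, {d}, {f}, {b,c,g,h} are disjoint, each induces a connected subgraph, and every pair is joined by at least one edge of G. Contracting each set to a single vertex therefore yields K_{4} as a minor, and since treewidth is minor-monotone, tw(G) ≥ tw(K_{4}) = 3. Combining the bounds, tw(G) = 3.

Treewidth 3.
Bags: B1 = {a, d, e, i}  B2 = {a, d, f, i}  B3 = {a, d, f, h}  B4 = {c, d, f, h}  B5 = {b, c, f, h}  B6 = {b, c, g, h}
Tree: B1–B2, B2–B3, B3–B4, B4–B5, B5–B6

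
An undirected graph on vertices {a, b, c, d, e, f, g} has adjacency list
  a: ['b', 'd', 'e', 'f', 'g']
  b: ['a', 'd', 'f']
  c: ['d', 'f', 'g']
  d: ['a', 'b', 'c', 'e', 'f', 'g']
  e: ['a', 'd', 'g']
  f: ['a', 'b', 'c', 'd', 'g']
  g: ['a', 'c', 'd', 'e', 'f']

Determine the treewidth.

3

A width-3 tree decomposition is:
Bags: B1 = {a, d, f, g}  B2 = {a, d, e, g}  B3 = {a, b, d, f}  B4 = {c, d, f, g}
Tree: B1–B2, B1–B3, B1–B4
The largest bag has 4 vertices, giving width 3; this decomposition certifies tw(G) ≤ 3. For the lower bound, the 4 vertices {a, d, e, g} are pairwise adjacent, and any tree decomposition puts a clique entirely inside one bag — forcing width ≥ 3. The upper and lower bounds meet at 3, so that is the treewidth.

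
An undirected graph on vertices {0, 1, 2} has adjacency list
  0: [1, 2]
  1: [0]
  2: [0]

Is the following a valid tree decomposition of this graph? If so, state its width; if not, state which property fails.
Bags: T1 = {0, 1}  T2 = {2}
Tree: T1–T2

No — edge (0,2) lies in no bag.

A tree decomposition must satisfy three properties: every vertex lies in some bag; for every edge, both endpoints lie together in some bag; and for every vertex, the bags containing it form a connected subtree. Here edge (0,2) lies in no bag, so the decomposition is invalid.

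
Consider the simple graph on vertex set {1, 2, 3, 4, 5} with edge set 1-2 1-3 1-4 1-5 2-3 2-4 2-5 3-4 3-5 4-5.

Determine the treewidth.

A width-4 tree decomposition is:
Bags: B1 = {1, 2, 3, 4, 5}
Tree: (single bag)
A single bag containing all 5 vertices is trivially a valid decomposition of width 4. For the lower bound, the 5 vertices {1, 2, 3, 4, 5} are pairwise adjacent, and any tree decomposition puts a clique entirely inside one bag — forcing width ≥ 4. Hence tw(G) = 4 exactly.

4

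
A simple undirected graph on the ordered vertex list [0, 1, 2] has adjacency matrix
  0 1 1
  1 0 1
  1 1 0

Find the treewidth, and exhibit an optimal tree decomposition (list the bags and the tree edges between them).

A single bag containing all 3 vertices is trivially a valid decomposition of width 2. Conversely, {0, 1, 2} is a clique of size 3, and the vertices of any clique must share a bag in every tree decomposition; so some bag has ≥ 3 vertices and tw(G) ≥ 2. Combining the bounds, tw(G) = 2.

Treewidth 2.
Bags: B1 = {0, 1, 2}
Tree: (single bag)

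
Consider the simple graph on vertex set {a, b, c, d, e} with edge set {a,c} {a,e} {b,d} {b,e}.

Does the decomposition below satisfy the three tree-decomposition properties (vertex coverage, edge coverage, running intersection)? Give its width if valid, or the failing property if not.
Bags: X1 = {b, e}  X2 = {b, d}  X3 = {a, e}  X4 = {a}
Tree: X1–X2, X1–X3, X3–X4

No — vertex c appears in no bag.

A tree decomposition must satisfy three properties: every vertex lies in some bag; for every edge, both endpoints lie together in some bag; and for every vertex, the bags containing it form a connected subtree. Here vertex c appears in no bag, so the decomposition is invalid.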